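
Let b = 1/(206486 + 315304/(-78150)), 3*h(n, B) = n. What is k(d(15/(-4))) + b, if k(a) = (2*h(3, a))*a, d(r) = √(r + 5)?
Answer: 39075/8068282798 + √5 ≈ 2.2361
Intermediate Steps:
h(n, B) = n/3
d(r) = √(5 + r)
k(a) = 2*a (k(a) = (2*((⅓)*3))*a = (2*1)*a = 2*a)
b = 39075/8068282798 (b = 1/(206486 + 315304*(-1/78150)) = 1/(206486 - 157652/39075) = 1/(8068282798/39075) = 39075/8068282798 ≈ 4.8430e-6)
k(d(15/(-4))) + b = 2*√(5 + 15/(-4)) + 39075/8068282798 = 2*√(5 + 15*(-¼)) + 39075/8068282798 = 2*√(5 - 15/4) + 39075/8068282798 = 2*√(5/4) + 39075/8068282798 = 2*(√5/2) + 39075/8068282798 = √5 + 39075/8068282798 = 39075/8068282798 + √5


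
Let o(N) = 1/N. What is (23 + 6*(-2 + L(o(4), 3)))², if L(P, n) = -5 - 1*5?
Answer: 2401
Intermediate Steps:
o(N) = 1/N
L(P, n) = -10 (L(P, n) = -5 - 5 = -10)
(23 + 6*(-2 + L(o(4), 3)))² = (23 + 6*(-2 - 10))² = (23 + 6*(-12))² = (23 - 72)² = (-49)² = 2401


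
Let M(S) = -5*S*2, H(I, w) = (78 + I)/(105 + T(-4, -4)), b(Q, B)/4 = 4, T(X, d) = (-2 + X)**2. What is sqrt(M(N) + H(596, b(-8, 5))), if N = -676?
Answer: 7*sqrt(2744706)/141 ≈ 82.248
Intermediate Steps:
b(Q, B) = 16 (b(Q, B) = 4*4 = 16)
H(I, w) = 26/47 + I/141 (H(I, w) = (78 + I)/(105 + (-2 - 4)**2) = (78 + I)/(105 + (-6)**2) = (78 + I)/(105 + 36) = (78 + I)/141 = (78 + I)*(1/141) = 26/47 + I/141)
M(S) = -10*S
sqrt(M(N) + H(596, b(-8, 5))) = sqrt(-10*(-676) + (26/47 + (1/141)*596)) = sqrt(6760 + (26/47 + 596/141)) = sqrt(6760 + 674/141) = sqrt(953834/141) = 7*sqrt(2744706)/141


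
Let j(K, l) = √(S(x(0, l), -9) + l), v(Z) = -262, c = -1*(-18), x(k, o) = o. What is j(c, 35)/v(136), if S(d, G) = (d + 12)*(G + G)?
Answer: -I*√811/262 ≈ -0.10869*I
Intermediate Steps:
c = 18
S(d, G) = 2*G*(12 + d) (S(d, G) = (12 + d)*(2*G) = 2*G*(12 + d))
j(K, l) = √(-216 - 17*l) (j(K, l) = √(2*(-9)*(12 + l) + l) = √((-216 - 18*l) + l) = √(-216 - 17*l))
j(c, 35)/v(136) = √(-216 - 17*35)/(-262) = √(-216 - 595)*(-1/262) = √(-811)*(-1/262) = (I*√811)*(-1/262) = -I*√811/262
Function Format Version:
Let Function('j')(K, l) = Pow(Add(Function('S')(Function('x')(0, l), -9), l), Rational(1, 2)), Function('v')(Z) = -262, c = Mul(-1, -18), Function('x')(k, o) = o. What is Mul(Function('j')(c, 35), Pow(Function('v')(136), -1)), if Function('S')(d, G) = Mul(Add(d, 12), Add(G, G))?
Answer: Mul(Rational(-1, 262), I, Pow(811, Rational(1, 2))) ≈ Mul(-0.10869, I)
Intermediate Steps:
c = 18
Function('S')(d, G) = Mul(2, G, Add(12, d)) (Function('S')(d, G) = Mul(Add(12, d), Mul(2, G)) = Mul(2, G, Add(12, d)))
Function('j')(K, l) = Pow(Add(-216, Mul(-17, l)), Rational(1, 2)) (Function('j')(K, l) = Pow(Add(Mul(2, -9, Add(12, l)), l), Rational(1, 2)) = Pow(Add(Add(-216, Mul(-18, l)), l), Rational(1, 2)) = Pow(Add(-216, Mul(-17, l)), Rational(1, 2)))
Mul(Function('j')(c, 35), Pow(Function('v')(136), -1)) = Mul(Pow(Add(-216, Mul(-17, 35)), Rational(1, 2)), Pow(-262, -1)) = Mul(Pow(Add(-216, -595), Rational(1, 2)), Rational(-1, 262)) = Mul(Pow(-811, Rational(1, 2)), Rational(-1, 262)) = Mul(Mul(I, Pow(811, Rational(1, 2))), Rational(-1, 262)) = Mul(Rational(-1, 262), I, Pow(811, Rational(1, 2)))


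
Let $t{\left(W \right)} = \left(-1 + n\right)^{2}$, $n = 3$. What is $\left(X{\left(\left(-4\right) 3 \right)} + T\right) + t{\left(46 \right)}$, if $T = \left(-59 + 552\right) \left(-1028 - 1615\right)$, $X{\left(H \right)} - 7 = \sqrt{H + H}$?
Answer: $-1302988 + 2 i \sqrt{6} \approx -1.303 \cdot 10^{6} + 4.899 i$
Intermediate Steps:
$X{\left(H \right)} = 7 + \sqrt{2} \sqrt{H}$ ($X{\left(H \right)} = 7 + \sqrt{H + H} = 7 + \sqrt{2 H} = 7 + \sqrt{2} \sqrt{H}$)
$T = -1302999$ ($T = 493 \left(-2643\right) = -1302999$)
$t{\left(W \right)} = 4$ ($t{\left(W \right)} = \left(-1 + 3\right)^{2} = 2^{2} = 4$)
$\left(X{\left(\left(-4\right) 3 \right)} + T\right) + t{\left(46 \right)} = \left(\left(7 + \sqrt{2} \sqrt{\left(-4\right) 3}\right) - 1302999\right) + 4 = \left(\left(7 + \sqrt{2} \sqrt{-12}\right) - 1302999\right) + 4 = \left(\left(7 + \sqrt{2} \cdot 2 i \sqrt{3}\right) - 1302999\right) + 4 = \left(\left(7 + 2 i \sqrt{6}\right) - 1302999\right) + 4 = \left(-1302992 + 2 i \sqrt{6}\right) + 4 = -1302988 + 2 i \sqrt{6}$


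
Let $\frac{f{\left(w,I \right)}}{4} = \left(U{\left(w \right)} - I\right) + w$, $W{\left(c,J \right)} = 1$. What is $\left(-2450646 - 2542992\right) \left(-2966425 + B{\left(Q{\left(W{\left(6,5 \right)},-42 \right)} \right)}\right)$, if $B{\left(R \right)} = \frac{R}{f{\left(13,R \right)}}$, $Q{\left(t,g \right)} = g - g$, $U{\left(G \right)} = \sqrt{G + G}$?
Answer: $14813252604150$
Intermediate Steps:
$U{\left(G \right)} = \sqrt{2} \sqrt{G}$ ($U{\left(G \right)} = \sqrt{2 G} = \sqrt{2} \sqrt{G}$)
$f{\left(w,I \right)} = - 4 I + 4 w + 4 \sqrt{2} \sqrt{w}$ ($f{\left(w,I \right)} = 4 \left(\left(\sqrt{2} \sqrt{w} - I\right) + w\right) = 4 \left(\left(- I + \sqrt{2} \sqrt{w}\right) + w\right) = 4 \left(w - I + \sqrt{2} \sqrt{w}\right) = - 4 I + 4 w + 4 \sqrt{2} \sqrt{w}$)
$Q{\left(t,g \right)} = 0$
$B{\left(R \right)} = \frac{R}{52 - 4 R + 4 \sqrt{26}}$ ($B{\left(R \right)} = \frac{R}{- 4 R + 4 \cdot 13 + 4 \sqrt{2} \sqrt{13}} = \frac{R}{- 4 R + 52 + 4 \sqrt{26}} = \frac{R}{52 - 4 R + 4 \sqrt{26}}$)
$\left(-2450646 - 2542992\right) \left(-2966425 + B{\left(Q{\left(W{\left(6,5 \right)},-42 \right)} \right)}\right) = \left(-2450646 - 2542992\right) \left(-2966425 + \frac{1}{4} \cdot 0 \frac{1}{13 + \sqrt{26} - 0}\right) = - 4993638 \left(-2966425 + \frac{1}{4} \cdot 0 \frac{1}{13 + \sqrt{26} + 0}\right) = - 4993638 \left(-2966425 + \frac{1}{4} \cdot 0 \frac{1}{13 + \sqrt{26}}\right) = - 4993638 \left(-2966425 + 0\right) = \left(-4993638\right) \left(-2966425\right) = 14813252604150$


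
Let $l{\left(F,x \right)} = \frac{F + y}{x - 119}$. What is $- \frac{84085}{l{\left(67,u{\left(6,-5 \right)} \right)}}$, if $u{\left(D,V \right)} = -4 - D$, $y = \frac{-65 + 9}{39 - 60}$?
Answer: $\frac{32540895}{209} \approx 1.557 \cdot 10^{5}$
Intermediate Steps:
$y = \frac{8}{3}$ ($y = - \frac{56}{-21} = \left(-56\right) \left(- \frac{1}{21}\right) = \frac{8}{3} \approx 2.6667$)
$l{\left(F,x \right)} = \frac{\frac{8}{3} + F}{-119 + x}$ ($l{\left(F,x \right)} = \frac{F + \frac{8}{3}}{x - 119} = \frac{\frac{8}{3} + F}{-119 + x}$)
$- \frac{84085}{l{\left(67,u{\left(6,-5 \right)} \right)}} = - \frac{84085}{\frac{1}{-119 - 10} \left(\frac{8}{3} + 67\right)} = - \frac{84085}{\frac{1}{-119 - 10} \cdot \frac{209}{3}} = - \frac{84085}{\frac{1}{-129} \cdot \frac{209}{3}} = - \frac{84085}{\left(- \frac{1}{129}\right) \frac{209}{3}} = - \frac{84085}{- \frac{209}{387}} = \left(-84085\right) \left(- \frac{387}{209}\right) = \frac{32540895}{209}$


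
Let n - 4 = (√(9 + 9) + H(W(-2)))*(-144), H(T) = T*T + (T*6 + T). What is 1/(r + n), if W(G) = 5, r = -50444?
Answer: -7385/436259144 + 27*√2/218129572 ≈ -1.6753e-5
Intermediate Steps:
H(T) = T² + 7*T (H(T) = T² + (6*T + T) = T² + 7*T)
n = -8636 - 432*√2 (n = 4 + (√(9 + 9) + 5*(7 + 5))*(-144) = 4 + (√18 + 5*12)*(-144) = 4 + (3*√2 + 60)*(-144) = 4 + (60 + 3*√2)*(-144) = 4 + (-8640 - 432*√2) = -8636 - 432*√2 ≈ -9246.9)
1/(r + n) = 1/(-50444 + (-8636 - 432*√2)) = 1/(-59080 - 432*√2)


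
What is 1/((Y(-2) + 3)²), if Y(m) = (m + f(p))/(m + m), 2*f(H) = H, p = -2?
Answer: 16/225 ≈ 0.071111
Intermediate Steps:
f(H) = H/2
Y(m) = (-1 + m)/(2*m) (Y(m) = (m + (½)*(-2))/(m + m) = (m - 1)/((2*m)) = (-1 + m)*(1/(2*m)) = (-1 + m)/(2*m))
1/((Y(-2) + 3)²) = 1/(((½)*(-1 - 2)/(-2) + 3)²) = 1/(((½)*(-½)*(-3) + 3)²) = 1/((¾ + 3)²) = 1/((15/4)²) = 1/(225/16) = 16/225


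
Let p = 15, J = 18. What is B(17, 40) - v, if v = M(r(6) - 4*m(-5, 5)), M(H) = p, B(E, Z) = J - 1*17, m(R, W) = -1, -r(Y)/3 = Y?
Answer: -14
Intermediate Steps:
r(Y) = -3*Y
B(E, Z) = 1 (B(E, Z) = 18 - 1*17 = 18 - 17 = 1)
M(H) = 15
v = 15
B(17, 40) - v = 1 - 1*15 = 1 - 15 = -14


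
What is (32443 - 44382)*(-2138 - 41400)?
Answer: 519800182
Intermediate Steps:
(32443 - 44382)*(-2138 - 41400) = -11939*(-43538) = 519800182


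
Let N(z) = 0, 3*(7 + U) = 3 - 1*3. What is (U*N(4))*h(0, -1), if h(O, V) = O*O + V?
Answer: 0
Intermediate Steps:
U = -7 (U = -7 + (3 - 1*3)/3 = -7 + (3 - 3)/3 = -7 + (⅓)*0 = -7 + 0 = -7)
h(O, V) = V + O² (h(O, V) = O² + V = V + O²)
(U*N(4))*h(0, -1) = (-7*0)*(-1 + 0²) = 0*(-1 + 0) = 0*(-1) = 0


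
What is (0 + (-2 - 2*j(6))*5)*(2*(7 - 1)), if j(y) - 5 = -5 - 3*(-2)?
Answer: -840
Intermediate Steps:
j(y) = 6 (j(y) = 5 + (-5 - 3*(-2)) = 5 + (-5 + 6) = 5 + 1 = 6)
(0 + (-2 - 2*j(6))*5)*(2*(7 - 1)) = (0 + (-2 - 2*6)*5)*(2*(7 - 1)) = (0 + (-2 - 12)*5)*(2*6) = (0 - 14*5)*12 = (0 - 70)*12 = -70*12 = -840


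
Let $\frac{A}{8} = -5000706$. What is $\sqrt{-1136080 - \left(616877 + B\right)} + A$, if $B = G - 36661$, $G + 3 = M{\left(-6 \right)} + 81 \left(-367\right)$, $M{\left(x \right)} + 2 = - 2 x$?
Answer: $-40005648 + 4 i \sqrt{105411} \approx -4.0006 \cdot 10^{7} + 1298.7 i$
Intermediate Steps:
$M{\left(x \right)} = -2 - 2 x$
$G = -29720$ ($G = -3 + \left(\left(-2 - -12\right) + 81 \left(-367\right)\right) = -3 + \left(\left(-2 + 12\right) - 29727\right) = -3 + \left(10 - 29727\right) = -3 - 29717 = -29720$)
$A = -40005648$ ($A = 8 \left(-5000706\right) = -40005648$)
$B = -66381$ ($B = -29720 - 36661 = -66381$)
$\sqrt{-1136080 - \left(616877 + B\right)} + A = \sqrt{-1136080 - 550496} - 40005648 = \sqrt{-1686576} - 40005648 = 4 i \sqrt{105411} - 40005648 = -40005648 + 4 i \sqrt{105411}$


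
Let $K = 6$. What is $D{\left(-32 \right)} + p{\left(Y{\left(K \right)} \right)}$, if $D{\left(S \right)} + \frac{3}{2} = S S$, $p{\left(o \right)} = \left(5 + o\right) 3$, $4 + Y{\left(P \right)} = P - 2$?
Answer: $\frac{2075}{2} \approx 1037.5$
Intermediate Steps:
$Y{\left(P \right)} = -6 + P$ ($Y{\left(P \right)} = -4 + \left(P - 2\right) = -4 + \left(-2 + P\right) = -6 + P$)
$p{\left(o \right)} = 15 + 3 o$
$D{\left(S \right)} = - \frac{3}{2} + S^{2}$ ($D{\left(S \right)} = - \frac{3}{2} + S S = - \frac{3}{2} + S^{2}$)
$D{\left(-32 \right)} + p{\left(Y{\left(K \right)} \right)} = \left(- \frac{3}{2} + \left(-32\right)^{2}\right) + \left(15 + 3 \left(-6 + 6\right)\right) = \left(- \frac{3}{2} + 1024\right) + \left(15 + 3 \cdot 0\right) = \frac{2045}{2} + \left(15 + 0\right) = \frac{2045}{2} + 15 = \frac{2075}{2}$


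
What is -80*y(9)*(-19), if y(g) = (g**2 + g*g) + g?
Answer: 259920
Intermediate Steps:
y(g) = g + 2*g**2 (y(g) = (g**2 + g**2) + g = 2*g**2 + g = g + 2*g**2)
-80*y(9)*(-19) = -720*(1 + 2*9)*(-19) = -720*(1 + 18)*(-19) = -720*19*(-19) = -80*171*(-19) = -13680*(-19) = 259920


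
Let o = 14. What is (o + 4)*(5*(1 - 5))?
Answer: -360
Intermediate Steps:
(o + 4)*(5*(1 - 5)) = (14 + 4)*(5*(1 - 5)) = 18*(5*(-4)) = 18*(-20) = -360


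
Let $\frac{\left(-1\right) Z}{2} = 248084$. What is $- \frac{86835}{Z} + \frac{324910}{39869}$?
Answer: $\frac{164671969495}{19781721992} \approx 8.3244$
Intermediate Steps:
$Z = -496168$ ($Z = \left(-2\right) 248084 = -496168$)
$- \frac{86835}{Z} + \frac{324910}{39869} = - \frac{86835}{-496168} + \frac{324910}{39869} = \left(-86835\right) \left(- \frac{1}{496168}\right) + 324910 \cdot \frac{1}{39869} = \frac{86835}{496168} + \frac{324910}{39869} = \frac{164671969495}{19781721992}$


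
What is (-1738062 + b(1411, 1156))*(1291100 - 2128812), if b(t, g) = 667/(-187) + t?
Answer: 272050661283648/187 ≈ 1.4548e+12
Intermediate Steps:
b(t, g) = -667/187 + t (b(t, g) = 667*(-1/187) + t = -667/187 + t)
(-1738062 + b(1411, 1156))*(1291100 - 2128812) = (-1738062 + (-667/187 + 1411))*(1291100 - 2128812) = (-1738062 + 263190/187)*(-837712) = -324754404/187*(-837712) = 272050661283648/187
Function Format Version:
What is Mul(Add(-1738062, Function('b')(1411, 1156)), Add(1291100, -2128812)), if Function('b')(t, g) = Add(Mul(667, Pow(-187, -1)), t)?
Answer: Rational(272050661283648, 187) ≈ 1.4548e+12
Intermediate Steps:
Function('b')(t, g) = Add(Rational(-667, 187), t) (Function('b')(t, g) = Add(Mul(667, Rational(-1, 187)), t) = Add(Rational(-667, 187), t))
Mul(Add(-1738062, Function('b')(1411, 1156)), Add(1291100, -2128812)) = Mul(Add(-1738062, Add(Rational(-667, 187), 1411)), Add(1291100, -2128812)) = Mul(Add(-1738062, Rational(263190, 187)), -837712) = Mul(Rational(-324754404, 187), -837712) = Rational(272050661283648, 187)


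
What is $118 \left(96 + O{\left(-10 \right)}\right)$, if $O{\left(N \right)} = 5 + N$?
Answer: $10738$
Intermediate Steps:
$118 \left(96 + O{\left(-10 \right)}\right) = 118 \left(96 + \left(5 - 10\right)\right) = 118 \left(96 - 5\right) = 118 \cdot 91 = 10738$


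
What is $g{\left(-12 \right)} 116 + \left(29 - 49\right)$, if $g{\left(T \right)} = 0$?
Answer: $-20$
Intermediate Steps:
$g{\left(-12 \right)} 116 + \left(29 - 49\right) = 0 \cdot 116 + \left(29 - 49\right) = 0 - 20 = -20$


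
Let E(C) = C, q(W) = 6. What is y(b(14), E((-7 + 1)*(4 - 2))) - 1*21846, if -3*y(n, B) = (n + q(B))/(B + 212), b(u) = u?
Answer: -655381/30 ≈ -21846.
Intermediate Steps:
y(n, B) = -(6 + n)/(3*(212 + B)) (y(n, B) = -(n + 6)/(3*(B + 212)) = -(6 + n)/(3*(212 + B)))
y(b(14), E((-7 + 1)*(4 - 2))) - 1*21846 = (-6 - 1*14)/(3*(212 + (-7 + 1)*(4 - 2))) - 1*21846 = (-6 - 14)/(3*(212 - 6*2)) - 21846 = (⅓)*(-20)/(212 - 12) - 21846 = (⅓)*(-20)/200 - 21846 = (⅓)*(1/200)*(-20) - 21846 = -1/30 - 21846 = -655381/30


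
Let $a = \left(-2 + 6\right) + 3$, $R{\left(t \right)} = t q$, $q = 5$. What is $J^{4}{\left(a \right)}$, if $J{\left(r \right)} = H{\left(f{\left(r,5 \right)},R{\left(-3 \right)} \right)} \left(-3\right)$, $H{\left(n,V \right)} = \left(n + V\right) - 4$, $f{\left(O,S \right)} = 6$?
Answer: $2313441$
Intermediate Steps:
$R{\left(t \right)} = 5 t$ ($R{\left(t \right)} = t 5 = 5 t$)
$H{\left(n,V \right)} = -4 + V + n$ ($H{\left(n,V \right)} = \left(V + n\right) - 4 = -4 + V + n$)
$a = 7$ ($a = 4 + 3 = 7$)
$J{\left(r \right)} = 39$ ($J{\left(r \right)} = \left(-4 + 5 \left(-3\right) + 6\right) \left(-3\right) = \left(-4 - 15 + 6\right) \left(-3\right) = \left(-13\right) \left(-3\right) = 39$)
$J^{4}{\left(a \right)} = 39^{4} = 2313441$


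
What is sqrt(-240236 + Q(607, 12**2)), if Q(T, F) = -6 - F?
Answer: I*sqrt(240386) ≈ 490.29*I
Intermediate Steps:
sqrt(-240236 + Q(607, 12**2)) = sqrt(-240236 + (-6 - 1*12**2)) = sqrt(-240236 + (-6 - 1*144)) = sqrt(-240236 + (-6 - 144)) = sqrt(-240236 - 150) = sqrt(-240386) = I*sqrt(240386)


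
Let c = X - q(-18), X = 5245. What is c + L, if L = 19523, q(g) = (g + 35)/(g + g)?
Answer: 891665/36 ≈ 24768.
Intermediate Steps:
q(g) = (35 + g)/(2*g) (q(g) = (35 + g)/((2*g)) = (35 + g)*(1/(2*g)) = (35 + g)/(2*g))
c = 188837/36 (c = 5245 - (35 - 18)/(2*(-18)) = 5245 - (-1)*17/(2*18) = 5245 - 1*(-17/36) = 5245 + 17/36 = 188837/36 ≈ 5245.5)
c + L = 188837/36 + 19523 = 891665/36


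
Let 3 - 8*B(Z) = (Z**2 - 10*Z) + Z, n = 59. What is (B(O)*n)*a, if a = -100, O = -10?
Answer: 275825/2 ≈ 1.3791e+5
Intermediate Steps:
B(Z) = 3/8 - Z**2/8 + 9*Z/8 (B(Z) = 3/8 - ((Z**2 - 10*Z) + Z)/8 = 3/8 - (Z**2 - 9*Z)/8 = 3/8 + (-Z**2/8 + 9*Z/8) = 3/8 - Z**2/8 + 9*Z/8)
(B(O)*n)*a = ((3/8 - 1/8*(-10)**2 + (9/8)*(-10))*59)*(-100) = ((3/8 - 1/8*100 - 45/4)*59)*(-100) = ((3/8 - 25/2 - 45/4)*59)*(-100) = -187/8*59*(-100) = -11033/8*(-100) = 275825/2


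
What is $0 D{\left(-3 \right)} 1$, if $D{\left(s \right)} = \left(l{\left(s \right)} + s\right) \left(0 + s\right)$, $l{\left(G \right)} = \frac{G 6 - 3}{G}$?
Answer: $0$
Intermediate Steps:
$l{\left(G \right)} = \frac{-3 + 6 G}{G}$ ($l{\left(G \right)} = \frac{6 G - 3}{G} = \frac{-3 + 6 G}{G}$)
$D{\left(s \right)} = s \left(6 + s - \frac{3}{s}\right)$ ($D{\left(s \right)} = \left(\left(6 - \frac{3}{s}\right) + s\right) \left(0 + s\right) = \left(6 + s - \frac{3}{s}\right) s = s \left(6 + s - \frac{3}{s}\right)$)
$0 D{\left(-3 \right)} 1 = 0 \left(-3 + \left(-3\right)^{2} + 6 \left(-3\right)\right) 1 = 0 \left(-3 + 9 - 18\right) 1 = 0 \left(-12\right) 1 = 0 \cdot 1 = 0$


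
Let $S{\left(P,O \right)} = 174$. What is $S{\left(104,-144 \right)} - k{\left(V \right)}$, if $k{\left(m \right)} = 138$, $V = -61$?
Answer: $36$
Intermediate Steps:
$S{\left(104,-144 \right)} - k{\left(V \right)} = 174 - 138 = 36$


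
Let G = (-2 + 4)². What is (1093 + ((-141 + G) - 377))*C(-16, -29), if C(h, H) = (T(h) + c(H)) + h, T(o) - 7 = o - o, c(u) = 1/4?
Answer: -20265/4 ≈ -5066.3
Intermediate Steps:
c(u) = ¼
T(o) = 7 (T(o) = 7 + (o - o) = 7 + 0 = 7)
C(h, H) = 29/4 + h (C(h, H) = (7 + ¼) + h = 29/4 + h)
G = 4 (G = 2² = 4)
(1093 + ((-141 + G) - 377))*C(-16, -29) = (1093 + ((-141 + 4) - 377))*(29/4 - 16) = (1093 + (-137 - 377))*(-35/4) = (1093 - 514)*(-35/4) = 579*(-35/4) = -20265/4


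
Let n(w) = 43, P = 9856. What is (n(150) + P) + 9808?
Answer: 19707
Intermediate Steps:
(n(150) + P) + 9808 = (43 + 9856) + 9808 = 9899 + 9808 = 19707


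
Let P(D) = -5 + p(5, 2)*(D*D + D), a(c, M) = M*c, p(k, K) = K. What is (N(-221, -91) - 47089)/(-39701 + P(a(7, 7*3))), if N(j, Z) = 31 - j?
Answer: -46837/3806 ≈ -12.306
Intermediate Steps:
P(D) = -5 + 2*D + 2*D² (P(D) = -5 + 2*(D*D + D) = -5 + 2*(D² + D) = -5 + 2*(D + D²) = -5 + (2*D + 2*D²) = -5 + 2*D + 2*D²)
(N(-221, -91) - 47089)/(-39701 + P(a(7, 7*3))) = ((31 - 1*(-221)) - 47089)/(-39701 + (-5 + 2*((7*3)*7) + 2*((7*3)*7)²)) = ((31 + 221) - 47089)/(-39701 + (-5 + 2*(21*7) + 2*(21*7)²)) = (252 - 47089)/(-39701 + (-5 + 2*147 + 2*147²)) = -46837/(-39701 + (-5 + 294 + 2*21609)) = -46837/(-39701 + (-5 + 294 + 43218)) = -46837/(-39701 + 43507) = -46837/3806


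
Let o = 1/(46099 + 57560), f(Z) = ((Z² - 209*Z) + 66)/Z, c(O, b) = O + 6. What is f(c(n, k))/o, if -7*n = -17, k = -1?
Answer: -8251463718/413 ≈ -1.9979e+7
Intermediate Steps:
n = 17/7 (n = -⅐*(-17) = 17/7 ≈ 2.4286)
c(O, b) = 6 + O
f(Z) = (66 + Z² - 209*Z)/Z
o = 1/103659 ≈ 9.6470e-6
f(c(n, k))/o = (-209 + (6 + 17/7) + 66/(6 + 17/7))/(1/103659) = (-209 + 59/7 + 66/(59/7))*103659 = (-209 + 59/7 + 66*(7/59))*103659 = (-209 + 59/7 + 462/59)*103659 = -79602/413*103659 = -8251463718/413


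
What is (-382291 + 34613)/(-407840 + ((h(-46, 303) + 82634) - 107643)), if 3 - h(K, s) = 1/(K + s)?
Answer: 89353246/111241423 ≈ 0.80324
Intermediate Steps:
h(K, s) = 3 - 1/(K + s)
(-382291 + 34613)/(-407840 + ((h(-46, 303) + 82634) - 107643)) = (-382291 + 34613)/(-407840 + (((-1 + 3*(-46) + 3*303)/(-46 + 303) + 82634) - 107643)) = -347678/(-407840 + (((-1 - 138 + 909)/257 + 82634) - 107643)) = -347678/(-407840 + (((1/257)*770 + 82634) - 107643)) = -347678/(-407840 + ((770/257 + 82634) - 107643)) = -347678/(-407840 + (21237708/257 - 107643)) = -347678/(-407840 - 6426543/257) = -347678/(-111241423/257) = -347678*(-257/111241423) = 89353246/111241423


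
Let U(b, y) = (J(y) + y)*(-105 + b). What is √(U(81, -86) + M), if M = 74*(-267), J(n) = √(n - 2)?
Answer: √(-17694 - 48*I*√22) ≈ 0.8463 - 133.02*I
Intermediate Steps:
J(n) = √(-2 + n)
M = -19758
U(b, y) = (-105 + b)*(y + √(-2 + y)) (U(b, y) = (√(-2 + y) + y)*(-105 + b) = (y + √(-2 + y))*(-105 + b) = (-105 + b)*(y + √(-2 + y)))
√(U(81, -86) + M) = √((-105*(-86) - 105*√(-2 - 86) + 81*(-86) + 81*√(-2 - 86)) - 19758) = √((9030 - 210*I*√22 - 6966 + 81*√(-88)) - 19758) = √((9030 - 210*I*√22 - 6966 + 81*(2*I*√22)) - 19758) = √((9030 - 210*I*√22 - 6966 + 162*I*√22) - 19758) = √((2064 - 48*I*√22) - 19758) = √(-17694 - 48*I*√22)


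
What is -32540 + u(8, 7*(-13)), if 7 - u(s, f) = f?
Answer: -32442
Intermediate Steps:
u(s, f) = 7 - f
-32540 + u(8, 7*(-13)) = -32540 + (7 - 7*(-13)) = -32540 + (7 - 1*(-91)) = -32540 + (7 + 91) = -32540 + 98 = -32442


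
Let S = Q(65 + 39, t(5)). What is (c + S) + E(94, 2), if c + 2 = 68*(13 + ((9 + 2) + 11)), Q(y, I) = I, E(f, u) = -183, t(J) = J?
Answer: 2200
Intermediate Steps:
S = 5
c = 2378 (c = -2 + 68*(13 + ((9 + 2) + 11)) = -2 + 68*(13 + (11 + 11)) = -2 + 68*(13 + 22) = -2 + 68*35 = -2 + 2380 = 2378)
(c + S) + E(94, 2) = (2378 + 5) - 183 = 2383 - 183 = 2200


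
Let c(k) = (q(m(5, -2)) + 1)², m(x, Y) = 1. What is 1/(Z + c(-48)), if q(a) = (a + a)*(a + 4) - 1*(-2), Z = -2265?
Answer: -1/2096 ≈ -0.00047710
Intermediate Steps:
q(a) = 2 + 2*a*(4 + a) (q(a) = (2*a)*(4 + a) + 2 = 2*a*(4 + a) + 2 = 2 + 2*a*(4 + a))
c(k) = 169 (c(k) = ((2 + 2*1² + 8*1) + 1)² = ((2 + 2*1 + 8) + 1)² = ((2 + 2 + 8) + 1)² = (12 + 1)² = 13² = 169)
1/(Z + c(-48)) = 1/(-2265 + 169) = 1/(-2096) = -1/2096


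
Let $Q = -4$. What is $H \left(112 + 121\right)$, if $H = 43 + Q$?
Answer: $9087$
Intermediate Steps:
$H = 39$ ($H = 43 - 4 = 39$)
$H \left(112 + 121\right) = 39 \left(112 + 121\right) = 39 \cdot 233 = 9087$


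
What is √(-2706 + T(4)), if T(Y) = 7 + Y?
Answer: 7*I*√55 ≈ 51.913*I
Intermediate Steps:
√(-2706 + T(4)) = √(-2706 + (7 + 4)) = √(-2706 + 11) = √(-2695) = 7*I*√55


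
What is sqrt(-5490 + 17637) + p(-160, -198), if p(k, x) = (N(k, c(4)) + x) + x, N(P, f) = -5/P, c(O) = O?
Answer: -12671/32 + sqrt(12147) ≈ -285.76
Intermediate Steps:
p(k, x) = -5/k + 2*x (p(k, x) = (-5/k + x) + x = (x - 5/k) + x = -5/k + 2*x)
sqrt(-5490 + 17637) + p(-160, -198) = sqrt(-5490 + 17637) + (-5/(-160) + 2*(-198)) = sqrt(12147) + (-5*(-1/160) - 396) = sqrt(12147) + (1/32 - 396) = sqrt(12147) - 12671/32 = -12671/32 + sqrt(12147)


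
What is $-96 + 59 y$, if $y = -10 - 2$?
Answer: $-804$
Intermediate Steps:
$y = -12$
$-96 + 59 y = -96 + 59 \left(-12\right) = -96 - 708 = -804$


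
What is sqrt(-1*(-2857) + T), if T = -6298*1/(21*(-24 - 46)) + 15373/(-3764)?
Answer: sqrt(111572842677015)/197610 ≈ 53.453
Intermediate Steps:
T = 553681/2766540 (T = -6298/((-70*21)) + 15373*(-1/3764) = -6298/(-1470) - 15373/3764 = -6298*(-1/1470) - 15373/3764 = 3149/735 - 15373/3764 = 553681/2766540 ≈ 0.20013)
sqrt(-1*(-2857) + T) = sqrt(-1*(-2857) + 553681/2766540) = sqrt(2857 + 553681/2766540) = sqrt(7904558461/2766540) = sqrt(111572842677015)/197610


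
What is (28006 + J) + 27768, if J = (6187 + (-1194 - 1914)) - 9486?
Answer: 49367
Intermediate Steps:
J = -6407 (J = (6187 - 3108) - 9486 = 3079 - 9486 = -6407)
(28006 + J) + 27768 = (28006 - 6407) + 27768 = 21599 + 27768 = 49367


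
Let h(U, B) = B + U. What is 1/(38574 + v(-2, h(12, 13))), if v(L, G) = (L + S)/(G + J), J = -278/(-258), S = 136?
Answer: 1682/64890111 ≈ 2.5921e-5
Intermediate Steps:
J = 139/129 (J = -278*(-1/258) = 139/129 ≈ 1.0775)
v(L, G) = (136 + L)/(139/129 + G) (v(L, G) = (L + 136)/(G + 139/129) = (136 + L)/(139/129 + G))
1/(38574 + v(-2, h(12, 13))) = 1/(38574 + 129*(136 - 2)/(139 + 129*(13 + 12))) = 1/(38574 + 129*134/(139 + 129*25)) = 1/(38574 + 129*134/(139 + 3225)) = 1/(38574 + 129*134/3364) = 1/(38574 + 129*(1/3364)*134) = 1/(38574 + 8643/1682) = 1/(64890111/1682) = 1682/64890111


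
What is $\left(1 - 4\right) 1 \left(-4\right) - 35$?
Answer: $-23$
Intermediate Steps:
$\left(1 - 4\right) 1 \left(-4\right) - 35 = \left(-3\right) 1 \left(-4\right) - 35 = \left(-3\right) \left(-4\right) - 35 = 12 - 35 = -23$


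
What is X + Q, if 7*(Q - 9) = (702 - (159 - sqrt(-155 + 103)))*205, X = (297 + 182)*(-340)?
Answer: -1028642/7 + 410*I*sqrt(13)/7 ≈ -1.4695e+5 + 211.18*I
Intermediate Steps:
X = -162860 (X = 479*(-340) = -162860)
Q = 111378/7 + 410*I*sqrt(13)/7 (Q = 9 + ((702 - (159 - sqrt(-155 + 103)))*205)/7 = 9 + ((702 - (159 - sqrt(-52)))*205)/7 = 9 + ((702 - (159 - 2*I*sqrt(13)))*205)/7 = 9 + ((702 + (-159 + 2*I*sqrt(13)))*205)/7 = 9 + ((543 + 2*I*sqrt(13))*205)/7 = 9 + (111315 + 410*I*sqrt(13))/7 = 9 + (111315/7 + 410*I*sqrt(13)/7) = 111378/7 + 410*I*sqrt(13)/7 ≈ 15911.0 + 211.18*I)
X + Q = -162860 + (111378/7 + 410*I*sqrt(13)/7) = -1028642/7 + 410*I*sqrt(13)/7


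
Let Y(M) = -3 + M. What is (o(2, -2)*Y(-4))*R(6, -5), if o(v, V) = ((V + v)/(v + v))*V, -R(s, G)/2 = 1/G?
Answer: 0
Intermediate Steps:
R(s, G) = -2/G
o(v, V) = V*(V + v)/(2*v) (o(v, V) = ((V + v)/((2*v)))*V = ((V + v)*(1/(2*v)))*V = ((V + v)/(2*v))*V = V*(V + v)/(2*v))
(o(2, -2)*Y(-4))*R(6, -5) = (((½)*(-2)*(-2 + 2)/2)*(-3 - 4))*(-2/(-5)) = (((½)*(-2)*(½)*0)*(-7))*(-2*(-⅕)) = (0*(-7))*(⅖) = 0*(⅖) = 0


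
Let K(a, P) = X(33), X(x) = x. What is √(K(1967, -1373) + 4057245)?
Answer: √4057278 ≈ 2014.3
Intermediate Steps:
K(a, P) = 33
√(K(1967, -1373) + 4057245) = √(33 + 4057245) = √4057278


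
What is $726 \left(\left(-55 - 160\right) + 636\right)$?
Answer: $305646$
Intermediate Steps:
$726 \left(\left(-55 - 160\right) + 636\right) = 726 \left(-215 + 636\right) = 726 \cdot 421 = 305646$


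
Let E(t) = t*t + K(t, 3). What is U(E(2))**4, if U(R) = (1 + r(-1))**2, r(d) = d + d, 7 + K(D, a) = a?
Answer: 1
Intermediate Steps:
K(D, a) = -7 + a
r(d) = 2*d
E(t) = -4 + t**2 (E(t) = t*t + (-7 + 3) = t**2 - 4 = -4 + t**2)
U(R) = 1 (U(R) = (1 + 2*(-1))**2 = (1 - 2)**2 = (-1)**2 = 1)
U(E(2))**4 = 1**4 = 1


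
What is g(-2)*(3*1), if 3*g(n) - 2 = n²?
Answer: 6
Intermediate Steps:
g(n) = ⅔ + n²/3
g(-2)*(3*1) = (⅔ + (⅓)*(-2)²)*(3*1) = (⅔ + (⅓)*4)*3 = (⅔ + 4/3)*3 = 2*3 = 6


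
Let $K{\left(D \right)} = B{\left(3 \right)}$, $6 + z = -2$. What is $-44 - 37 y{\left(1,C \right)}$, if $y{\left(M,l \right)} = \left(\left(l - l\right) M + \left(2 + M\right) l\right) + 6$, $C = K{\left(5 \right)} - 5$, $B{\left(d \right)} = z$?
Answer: $1177$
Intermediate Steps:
$z = -8$ ($z = -6 - 2 = -8$)
$B{\left(d \right)} = -8$
$K{\left(D \right)} = -8$
$C = -13$ ($C = -8 - 5 = -13$)
$y{\left(M,l \right)} = 6 + l \left(2 + M\right)$ ($y{\left(M,l \right)} = \left(0 M + l \left(2 + M\right)\right) + 6 = \left(0 + l \left(2 + M\right)\right) + 6 = l \left(2 + M\right) + 6 = 6 + l \left(2 + M\right)$)
$-44 - 37 y{\left(1,C \right)} = -44 - 37 \left(6 + 2 \left(-13\right) + 1 \left(-13\right)\right) = -44 - 37 \left(6 - 26 - 13\right) = -44 - -1221 = -44 + 1221 = 1177$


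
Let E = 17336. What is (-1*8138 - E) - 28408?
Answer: -53882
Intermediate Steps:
(-1*8138 - E) - 28408 = (-1*8138 - 1*17336) - 28408 = (-8138 - 17336) - 28408 = -25474 - 28408 = -53882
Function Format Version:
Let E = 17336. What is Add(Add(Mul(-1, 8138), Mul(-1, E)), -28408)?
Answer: -53882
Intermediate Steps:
Add(Add(Mul(-1, 8138), Mul(-1, E)), -28408) = Add(Add(Mul(-1, 8138), Mul(-1, 17336)), -28408) = Add(Add(-8138, -17336), -28408) = Add(-25474, -28408) = -53882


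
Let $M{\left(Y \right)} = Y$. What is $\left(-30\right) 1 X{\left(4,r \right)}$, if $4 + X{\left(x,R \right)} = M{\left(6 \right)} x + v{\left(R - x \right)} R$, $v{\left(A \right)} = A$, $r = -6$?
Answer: $-2400$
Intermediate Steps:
$X{\left(x,R \right)} = -4 + 6 x + R \left(R - x\right)$ ($X{\left(x,R \right)} = -4 + \left(6 x + \left(R - x\right) R\right) = -4 + \left(6 x + R \left(R - x\right)\right) = -4 + 6 x + R \left(R - x\right)$)
$\left(-30\right) 1 X{\left(4,r \right)} = \left(-30\right) 1 \left(-4 + 6 \cdot 4 - 6 \left(-6 - 4\right)\right) = - 30 \left(-4 + 24 - 6 \left(-6 - 4\right)\right) = - 30 \left(-4 + 24 - -60\right) = - 30 \left(-4 + 24 + 60\right) = \left(-30\right) 80 = -2400$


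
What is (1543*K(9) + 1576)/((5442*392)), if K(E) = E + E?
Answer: 14675/1066632 ≈ 0.013758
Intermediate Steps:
K(E) = 2*E
(1543*K(9) + 1576)/((5442*392)) = (1543*(2*9) + 1576)/((5442*392)) = (1543*18 + 1576)/2133264 = (27774 + 1576)*(1/2133264) = 29350*(1/2133264) = 14675/1066632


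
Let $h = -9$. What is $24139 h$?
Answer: $-217251$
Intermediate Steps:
$24139 h = 24139 \left(-9\right) = -217251$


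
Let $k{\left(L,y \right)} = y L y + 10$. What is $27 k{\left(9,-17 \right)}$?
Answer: $70497$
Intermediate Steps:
$k{\left(L,y \right)} = 10 + L y^{2}$ ($k{\left(L,y \right)} = L y y + 10 = L y^{2} + 10 = 10 + L y^{2}$)
$27 k{\left(9,-17 \right)} = 27 \left(10 + 9 \left(-17\right)^{2}\right) = 27 \left(10 + 9 \cdot 289\right) = 27 \left(10 + 2601\right) = 27 \cdot 2611 = 70497$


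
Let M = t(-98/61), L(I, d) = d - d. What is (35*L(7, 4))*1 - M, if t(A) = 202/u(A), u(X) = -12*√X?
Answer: -101*I*√122/84 ≈ -13.281*I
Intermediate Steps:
L(I, d) = 0
t(A) = -101/(6*√A) (t(A) = 202/((-12*√A)) = 202*(-1/(12*√A)) = -101/(6*√A))
M = 101*I*√122/84 (M = -101*(-I*√122/14)/6 = -(-101)*I*√122/84 = 101*I*√122/84 ≈ 13.281*I)
(35*L(7, 4))*1 - M = (35*0)*1 - 101*I*√122/84 = 0*1 - 101*I*√122/84 = 0 - 101*I*√122/84 = -101*I*√122/84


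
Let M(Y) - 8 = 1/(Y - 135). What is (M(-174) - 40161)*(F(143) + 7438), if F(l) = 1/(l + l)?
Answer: -1015139148607/3399 ≈ -2.9866e+8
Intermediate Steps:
F(l) = 1/(2*l)
M(Y) = 8 + 1/(-135 + Y) (M(Y) = 8 + 1/(Y - 135) = 8 + 1/(-135 + Y))
(M(-174) - 40161)*(F(143) + 7438) = ((-1079 + 8*(-174))/(-135 - 174) - 40161)*((½)/143 + 7438) = ((-1079 - 1392)/(-309) - 40161)*((½)*(1/143) + 7438) = (-1/309*(-2471) - 40161)*(1/286 + 7438) = (2471/309 - 40161)*(2127269/286) = -12407278/309*2127269/286 = -1015139148607/3399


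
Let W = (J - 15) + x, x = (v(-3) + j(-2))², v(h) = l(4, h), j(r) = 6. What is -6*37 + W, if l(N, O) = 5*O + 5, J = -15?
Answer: -236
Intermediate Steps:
l(N, O) = 5 + 5*O
v(h) = 5 + 5*h
x = 16 (x = ((5 + 5*(-3)) + 6)² = ((5 - 15) + 6)² = (-10 + 6)² = (-4)² = 16)
W = -14 (W = (-15 - 15) + 16 = -30 + 16 = -14)
-6*37 + W = -6*37 - 14 = -222 - 14 = -236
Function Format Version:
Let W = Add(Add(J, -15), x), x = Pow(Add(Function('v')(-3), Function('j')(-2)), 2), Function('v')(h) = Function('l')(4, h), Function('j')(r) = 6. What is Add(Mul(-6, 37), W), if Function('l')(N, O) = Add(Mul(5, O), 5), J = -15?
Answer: -236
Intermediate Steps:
Function('l')(N, O) = Add(5, Mul(5, O))
Function('v')(h) = Add(5, Mul(5, h))
x = 16 (x = Pow(Add(Add(5, Mul(5, -3)), 6), 2) = Pow(Add(Add(5, -15), 6), 2) = Pow(Add(-10, 6), 2) = Pow(-4, 2) = 16)
W = -14 (W = Add(Add(-15, -15), 16) = Add(-30, 16) = -14)
Add(Mul(-6, 37), W) = Add(Mul(-6, 37), -14) = Add(-222, -14) = -236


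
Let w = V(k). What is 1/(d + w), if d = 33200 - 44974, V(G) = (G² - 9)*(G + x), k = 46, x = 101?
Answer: 1/297955 ≈ 3.3562e-6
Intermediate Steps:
V(G) = (-9 + G²)*(101 + G) (V(G) = (G² - 9)*(G + 101) = (-9 + G²)*(101 + G))
d = -11774
w = 309729 (w = -909 + 46³ - 9*46 + 101*46² = -909 + 97336 - 414 + 101*2116 = -909 + 97336 - 414 + 213716 = 309729)
1/(d + w) = 1/(-11774 + 309729) = 1/297955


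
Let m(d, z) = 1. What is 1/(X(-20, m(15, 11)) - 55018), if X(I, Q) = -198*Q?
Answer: -1/55216 ≈ -1.8111e-5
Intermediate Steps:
1/(X(-20, m(15, 11)) - 55018) = 1/(-198*1 - 55018) = 1/(-198 - 55018) = 1/(-55216) = -1/55216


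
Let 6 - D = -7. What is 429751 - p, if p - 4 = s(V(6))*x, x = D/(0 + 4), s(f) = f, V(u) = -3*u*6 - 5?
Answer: 1720457/4 ≈ 4.3011e+5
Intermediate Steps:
V(u) = -5 - 18*u (V(u) = -18*u - 5 = -5 - 18*u)
D = 13 (D = 6 - 1*(-7) = 6 + 7 = 13)
x = 13/4 (x = 13/(0 + 4) = 13/4 ≈ 3.2500)
p = -1453/4 (p = 4 + (-5 - 18*6)*(13/4) = 4 + (-5 - 108)*(13/4) = 4 - 113*13/4 = 4 - 1469/4 = -1453/4 ≈ -363.25)
429751 - p = 429751 - 1*(-1453/4) = 429751 + 1453/4 = 1720457/4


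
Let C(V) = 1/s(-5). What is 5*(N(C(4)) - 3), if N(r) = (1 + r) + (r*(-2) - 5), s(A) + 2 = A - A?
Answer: -65/2 ≈ -32.500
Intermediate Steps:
s(A) = -2 (s(A) = -2 + (A - A) = -2 + 0 = -2)
C(V) = -½ (C(V) = 1/(-2) = -½)
N(r) = -4 - r (N(r) = (1 + r) + (-2*r - 5) = (1 + r) + (-5 - 2*r) = -4 - r)
5*(N(C(4)) - 3) = 5*((-4 - 1*(-½)) - 3) = 5*((-4 + ½) - 3) = 5*(-7/2 - 3) = 5*(-13/2) = -65/2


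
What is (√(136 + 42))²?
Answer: 178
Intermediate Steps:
(√(136 + 42))² = (√178)² = 178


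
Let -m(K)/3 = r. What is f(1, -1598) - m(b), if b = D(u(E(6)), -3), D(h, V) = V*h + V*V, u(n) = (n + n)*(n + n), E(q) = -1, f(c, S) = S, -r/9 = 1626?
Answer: -45500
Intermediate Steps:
r = -14634 (r = -9*1626 = -14634)
u(n) = 4*n**2 (u(n) = (2*n)*(2*n) = 4*n**2)
D(h, V) = V**2 + V*h (D(h, V) = V*h + V**2 = V**2 + V*h)
b = -3 (b = -3*(-3 + 4*(-1)**2) = -3*(-3 + 4*1) = -3*(-3 + 4) = -3*1 = -3)
m(K) = 43902 (m(K) = -3*(-14634) = 43902)
f(1, -1598) - m(b) = -1598 - 1*43902 = -1598 - 43902 = -45500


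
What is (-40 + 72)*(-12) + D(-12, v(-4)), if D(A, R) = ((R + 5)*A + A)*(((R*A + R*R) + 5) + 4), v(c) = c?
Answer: -2136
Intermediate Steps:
D(A, R) = (A + A*(5 + R))*(9 + R² + A*R) (D(A, R) = ((5 + R)*A + A)*(((A*R + R²) + 5) + 4) = (A*(5 + R) + A)*(((R² + A*R) + 5) + 4) = (A + A*(5 + R))*((5 + R² + A*R) + 4) = (A + A*(5 + R))*(9 + R² + A*R))
(-40 + 72)*(-12) + D(-12, v(-4)) = (-40 + 72)*(-12) - 12*(54 + (-4)³ + 6*(-4)² + 9*(-4) - 12*(-4)² + 6*(-12)*(-4)) = 32*(-12) - 12*(54 - 64 + 6*16 - 36 - 12*16 + 288) = -384 - 12*(54 - 64 + 96 - 36 - 192 + 288) = -384 - 12*146 = -384 - 1752 = -2136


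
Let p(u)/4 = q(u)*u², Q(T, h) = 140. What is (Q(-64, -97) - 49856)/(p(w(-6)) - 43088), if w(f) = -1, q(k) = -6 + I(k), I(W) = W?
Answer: 4143/3593 ≈ 1.1531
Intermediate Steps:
q(k) = -6 + k
p(u) = 4*u²*(-6 + u) (p(u) = 4*((-6 + u)*u²) = 4*(u²*(-6 + u)) = 4*u²*(-6 + u))
(Q(-64, -97) - 49856)/(p(w(-6)) - 43088) = (140 - 49856)/(4*(-1)²*(-6 - 1) - 43088) = -49716/(4*1*(-7) - 43088) = -49716/(-28 - 43088) = -49716/(-43116) = -49716*(-1/43116) = 4143/3593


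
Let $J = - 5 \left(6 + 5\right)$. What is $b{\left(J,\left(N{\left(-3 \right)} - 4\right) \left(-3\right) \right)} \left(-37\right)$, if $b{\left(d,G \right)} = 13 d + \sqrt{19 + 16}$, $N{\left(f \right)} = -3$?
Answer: $26455 - 37 \sqrt{35} \approx 26236.0$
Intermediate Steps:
$J = -55$ ($J = \left(-5\right) 11 = -55$)
$b{\left(d,G \right)} = \sqrt{35} + 13 d$ ($b{\left(d,G \right)} = 13 d + \sqrt{35} = \sqrt{35} + 13 d$)
$b{\left(J,\left(N{\left(-3 \right)} - 4\right) \left(-3\right) \right)} \left(-37\right) = \left(\sqrt{35} + 13 \left(-55\right)\right) \left(-37\right) = \left(\sqrt{35} - 715\right) \left(-37\right) = \left(-715 + \sqrt{35}\right) \left(-37\right) = 26455 - 37 \sqrt{35}$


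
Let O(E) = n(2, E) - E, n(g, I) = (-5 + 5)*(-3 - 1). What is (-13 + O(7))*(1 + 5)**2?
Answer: -720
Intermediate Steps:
n(g, I) = 0 (n(g, I) = 0*(-4) = 0)
O(E) = -E (O(E) = 0 - E = -E)
(-13 + O(7))*(1 + 5)**2 = (-13 - 1*7)*(1 + 5)**2 = (-13 - 7)*6**2 = -20*36 = -720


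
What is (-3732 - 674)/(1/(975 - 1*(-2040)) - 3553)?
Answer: 6642045/5356147 ≈ 1.2401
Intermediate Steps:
(-3732 - 674)/(1/(975 - 1*(-2040)) - 3553) = -4406/(1/(975 + 2040) - 3553) = -4406/(1/3015 - 3553) = -4406/(-10712294/3015) = -4406*(-3015/10712294) = 6642045/5356147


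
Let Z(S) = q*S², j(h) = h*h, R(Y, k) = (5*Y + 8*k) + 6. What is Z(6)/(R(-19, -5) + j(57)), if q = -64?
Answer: -48/65 ≈ -0.73846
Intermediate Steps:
R(Y, k) = 6 + 5*Y + 8*k
j(h) = h²
Z(S) = -64*S²
Z(6)/(R(-19, -5) + j(57)) = (-64*6²)/((6 + 5*(-19) + 8*(-5)) + 57²) = (-64*36)/((6 - 95 - 40) + 3249) = -2304/(-129 + 3249) = -2304/3120 = -2304*1/3120 = -48/65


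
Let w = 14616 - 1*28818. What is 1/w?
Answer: -1/14202 ≈ -7.0413e-5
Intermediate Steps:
w = -14202 (w = 14616 - 28818 = -14202)
1/w = 1/(-14202) = -1/14202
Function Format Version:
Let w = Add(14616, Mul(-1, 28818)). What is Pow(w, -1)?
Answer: Rational(-1, 14202) ≈ -7.0413e-5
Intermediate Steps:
w = -14202 (w = Add(14616, -28818) = -14202)
Pow(w, -1) = Pow(-14202, -1) = Rational(-1, 14202)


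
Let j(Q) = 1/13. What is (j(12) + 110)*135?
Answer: 193185/13 ≈ 14860.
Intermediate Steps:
j(Q) = 1/13
(j(12) + 110)*135 = (1/13 + 110)*135 = (1431/13)*135 = 193185/13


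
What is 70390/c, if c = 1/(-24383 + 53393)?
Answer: 2042013900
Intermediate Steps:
c = 1/29010 ≈ 3.4471e-5
70390/c = 70390/(1/29010) = 70390*29010 = 2042013900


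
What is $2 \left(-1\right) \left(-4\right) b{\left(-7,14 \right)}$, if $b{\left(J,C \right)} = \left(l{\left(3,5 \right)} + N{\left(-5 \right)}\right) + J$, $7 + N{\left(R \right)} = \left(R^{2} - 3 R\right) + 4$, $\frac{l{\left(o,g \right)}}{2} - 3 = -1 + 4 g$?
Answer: $592$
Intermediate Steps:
$l{\left(o,g \right)} = 4 + 8 g$ ($l{\left(o,g \right)} = 6 + 2 \left(-1 + 4 g\right) = 6 + \left(-2 + 8 g\right) = 4 + 8 g$)
$N{\left(R \right)} = -3 + R^{2} - 3 R$ ($N{\left(R \right)} = -7 + \left(\left(R^{2} - 3 R\right) + 4\right) = -7 + \left(4 + R^{2} - 3 R\right) = -3 + R^{2} - 3 R$)
$b{\left(J,C \right)} = 81 + J$ ($b{\left(J,C \right)} = \left(\left(4 + 8 \cdot 5\right) - \left(-12 - 25\right)\right) + J = \left(\left(4 + 40\right) + \left(-3 + 25 + 15\right)\right) + J = \left(44 + 37\right) + J = 81 + J$)
$2 \left(-1\right) \left(-4\right) b{\left(-7,14 \right)} = 2 \left(-1\right) \left(-4\right) \left(81 - 7\right) = \left(-2\right) \left(-4\right) 74 = 8 \cdot 74 = 592$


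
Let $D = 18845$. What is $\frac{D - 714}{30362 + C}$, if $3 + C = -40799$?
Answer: $- \frac{18131}{10440} \approx -1.7367$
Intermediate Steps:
$C = -40802$ ($C = -3 - 40799 = -40802$)
$\frac{D - 714}{30362 + C} = \frac{18845 - 714}{30362 - 40802} = \frac{18131}{-10440} = 18131 \left(- \frac{1}{10440}\right) = - \frac{18131}{10440}$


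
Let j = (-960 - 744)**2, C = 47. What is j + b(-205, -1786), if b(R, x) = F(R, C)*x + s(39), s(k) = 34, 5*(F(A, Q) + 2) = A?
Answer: 2980448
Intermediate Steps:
j = 2903616 (j = (-1704)**2 = 2903616)
F(A, Q) = -2 + A/5
b(R, x) = 34 + x*(-2 + R/5) (b(R, x) = (-2 + R/5)*x + 34 = x*(-2 + R/5) + 34 = 34 + x*(-2 + R/5))
j + b(-205, -1786) = 2903616 + (34 + (1/5)*(-1786)*(-10 - 205)) = 2903616 + (34 + (1/5)*(-1786)*(-215)) = 2903616 + (34 + 76798) = 2903616 + 76832 = 2980448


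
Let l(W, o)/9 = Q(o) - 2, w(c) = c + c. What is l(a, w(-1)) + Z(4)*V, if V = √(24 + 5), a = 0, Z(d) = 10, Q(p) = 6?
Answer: 36 + 10*√29 ≈ 89.852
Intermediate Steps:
w(c) = 2*c
l(W, o) = 36 (l(W, o) = 9*(6 - 2) = 9*4 = 36)
V = √29 ≈ 5.3852
l(a, w(-1)) + Z(4)*V = 36 + 10*√29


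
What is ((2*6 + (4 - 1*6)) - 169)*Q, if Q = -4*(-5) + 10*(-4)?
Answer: 3180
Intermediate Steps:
Q = -20 (Q = 20 - 40 = -20)
((2*6 + (4 - 1*6)) - 169)*Q = ((2*6 + (4 - 1*6)) - 169)*(-20) = ((12 + (4 - 6)) - 169)*(-20) = ((12 - 2) - 169)*(-20) = (10 - 169)*(-20) = -159*(-20) = 3180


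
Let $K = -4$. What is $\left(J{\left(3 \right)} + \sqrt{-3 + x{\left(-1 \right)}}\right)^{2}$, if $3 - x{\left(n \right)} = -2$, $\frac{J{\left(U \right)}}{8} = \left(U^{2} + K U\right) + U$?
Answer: $2$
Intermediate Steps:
$J{\left(U \right)} = - 24 U + 8 U^{2}$ ($J{\left(U \right)} = 8 \left(\left(U^{2} - 4 U\right) + U\right) = 8 \left(U^{2} - 3 U\right) = - 24 U + 8 U^{2}$)
$x{\left(n \right)} = 5$ ($x{\left(n \right)} = 3 - -2 = 3 + 2 = 5$)
$\left(J{\left(3 \right)} + \sqrt{-3 + x{\left(-1 \right)}}\right)^{2} = \left(8 \cdot 3 \left(-3 + 3\right) + \sqrt{-3 + 5}\right)^{2} = \left(8 \cdot 3 \cdot 0 + \sqrt{2}\right)^{2} = \left(0 + \sqrt{2}\right)^{2} = \left(\sqrt{2}\right)^{2} = 2$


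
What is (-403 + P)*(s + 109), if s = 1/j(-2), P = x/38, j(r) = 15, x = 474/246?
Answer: -34235754/779 ≈ -43948.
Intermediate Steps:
x = 79/41 (x = 474*(1/246) = 79/41 ≈ 1.9268)
P = 79/1558 (P = (79/41)/38 = (79/41)*(1/38) = 79/1558 ≈ 0.050706)
s = 1/15 ≈ 0.066667
(-403 + P)*(s + 109) = (-403 + 79/1558)*(1/15 + 109) = -627795/1558*1636/15 = -34235754/779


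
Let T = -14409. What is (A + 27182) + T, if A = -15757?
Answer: -2984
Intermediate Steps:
(A + 27182) + T = (-15757 + 27182) - 14409 = 11425 - 14409 = -2984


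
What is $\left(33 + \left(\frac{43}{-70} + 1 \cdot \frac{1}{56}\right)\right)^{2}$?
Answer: $\frac{82319329}{78400} \approx 1050.0$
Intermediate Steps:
$\left(33 + \left(\frac{43}{-70} + 1 \cdot \frac{1}{56}\right)\right)^{2} = \left(33 + \left(43 \left(- \frac{1}{70}\right) + 1 \cdot \frac{1}{56}\right)\right)^{2} = \left(33 + \left(- \frac{43}{70} + \frac{1}{56}\right)\right)^{2} = \left(33 - \frac{167}{280}\right)^{2} = \left(\frac{9073}{280}\right)^{2} = \frac{82319329}{78400}$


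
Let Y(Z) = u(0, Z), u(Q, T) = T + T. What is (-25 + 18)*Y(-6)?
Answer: 84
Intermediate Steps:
u(Q, T) = 2*T
Y(Z) = 2*Z
(-25 + 18)*Y(-6) = (-25 + 18)*(2*(-6)) = -7*(-12) = 84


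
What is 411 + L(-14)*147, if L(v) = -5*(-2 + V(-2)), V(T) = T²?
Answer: -1059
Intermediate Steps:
L(v) = -10 (L(v) = -5*(-2 + (-2)²) = -5*(-2 + 4) = -5*2 = -10)
411 + L(-14)*147 = 411 - 10*147 = 411 - 1470 = -1059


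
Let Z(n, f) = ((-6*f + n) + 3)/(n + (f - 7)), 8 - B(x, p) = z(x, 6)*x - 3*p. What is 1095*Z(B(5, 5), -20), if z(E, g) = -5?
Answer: 62415/7 ≈ 8916.4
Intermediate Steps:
B(x, p) = 8 + 3*p + 5*x (B(x, p) = 8 - (-5*x - 3*p) = 8 + (3*p + 5*x) = 8 + 3*p + 5*x)
Z(n, f) = (3 + n - 6*f)/(-7 + f + n) (Z(n, f) = ((n - 6*f) + 3)/(n + (-7 + f)) = (3 + n - 6*f)/(-7 + f + n))
1095*Z(B(5, 5), -20) = 1095*((3 + (8 + 3*5 + 5*5) - 6*(-20))/(-7 - 20 + (8 + 3*5 + 5*5))) = 1095*((3 + (8 + 15 + 25) + 120)/(-7 - 20 + (8 + 15 + 25))) = 1095*((3 + 48 + 120)/(-7 - 20 + 48)) = 1095*(171/21) = 1095*((1/21)*171) = 1095*(57/7) = 62415/7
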